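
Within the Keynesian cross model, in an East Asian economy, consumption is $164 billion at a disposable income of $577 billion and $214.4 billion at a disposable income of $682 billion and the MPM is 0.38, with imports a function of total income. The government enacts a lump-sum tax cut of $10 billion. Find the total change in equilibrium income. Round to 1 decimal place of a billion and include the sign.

+$5.3 billion

MPC = ΔC/ΔYd = (214.4 − 164)/(682 − 577) = 50.4/105 = 0.48.
A lump-sum tax change of −$10 billion shifts disposable income by +$10 billion; first-round consumption changes by −c × ΔT = −0.48 × (−$10 billion) = +$4.8 billion.
Expenditure multiplier = 1/(1 − c + m) = 1/(1 − 0.48 + 0.38) = 1/0.9 ≈ 1.111.
The tax multiplier is −c × k ≈ −0.533, so ΔY = k × (−c·ΔT) = (+$4.8 billion) / 0.9 ≈ +$5.3 billion.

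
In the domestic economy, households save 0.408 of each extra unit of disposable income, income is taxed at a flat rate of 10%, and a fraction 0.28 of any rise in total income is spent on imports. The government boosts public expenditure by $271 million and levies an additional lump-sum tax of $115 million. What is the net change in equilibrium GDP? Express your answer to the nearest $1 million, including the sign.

+$272 million

MPC = 1 − MPS = 1 − 0.408 = 0.592.
Expenditure multiplier = 1/(1 − c(1−t) + m) = 1/(1 − 0.592×0.9 + 0.28) = 1/0.7472 ≈ 1.338.
ΔG contributes k·ΔG = (+$271 million) / 0.7472 ≈ +$362.7 million.
ΔT of +$115 million changes first-round spending by −c·ΔT = −$68.08 million, contributing k·(−c·ΔT) = (−$68.08 million) / 0.7472 ≈ −$91.1 million.
Net ΔY = k(ΔG − c·ΔT) = (+$202.92 million) / 0.7472 ≈ +$272 million.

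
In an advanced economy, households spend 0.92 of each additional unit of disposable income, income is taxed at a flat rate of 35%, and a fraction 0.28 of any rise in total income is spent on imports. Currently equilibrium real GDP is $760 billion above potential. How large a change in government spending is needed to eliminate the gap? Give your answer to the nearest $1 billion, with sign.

−$518 billion

Spending multiplier = 1/(1 − c(1−t) + m) = 1/(1 − 0.92×0.65 + 0.28) = 1/0.682 ≈ 1.466.
Need ΔY = −$760 billion, so ΔG = ΔY/k = (−$760 billion) × 0.682 ≈ −$518 billion.
The government should cut government spending by $518 billion.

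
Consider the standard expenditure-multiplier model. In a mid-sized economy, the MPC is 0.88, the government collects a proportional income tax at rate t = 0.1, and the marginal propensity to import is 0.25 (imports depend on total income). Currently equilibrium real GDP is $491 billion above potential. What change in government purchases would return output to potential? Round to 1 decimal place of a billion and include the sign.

Spending multiplier = 1/(1 − c(1−t) + m) = 1/(1 − 0.88×0.9 + 0.25) = 1/0.458 ≈ 2.183.
Need ΔY = −$491 billion, so ΔG = ΔY/k = (−$491 billion) × 0.458 ≈ −$224.9 billion.
The government should cut government purchases by $224.9 billion.

−$224.9 billion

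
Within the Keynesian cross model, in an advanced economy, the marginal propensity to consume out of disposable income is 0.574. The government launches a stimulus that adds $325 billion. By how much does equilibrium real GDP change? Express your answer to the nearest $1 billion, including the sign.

Spending multiplier = 1/(1 − MPC) = 1/(1 − 0.574) = 1/0.426 ≈ 2.347.
ΔY = k × ΔG = (+$325 billion) / 0.426 ≈ +$763 billion.

+$763 billion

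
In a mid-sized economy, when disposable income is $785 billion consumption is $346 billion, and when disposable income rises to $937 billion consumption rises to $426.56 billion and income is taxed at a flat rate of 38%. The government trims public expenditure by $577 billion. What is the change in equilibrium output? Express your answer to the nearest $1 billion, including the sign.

MPC = ΔC/ΔYd = (426.56 − 346)/(937 − 785) = 80.56/152 = 0.53.
Spending multiplier = 1/(1 − c(1−t)) = 1/(1 − 0.53×0.62) = 1/0.6714 ≈ 1.489.
ΔY = k × ΔG = (−$577 billion) / 0.6714 ≈ −$859 billion.

−$859 billion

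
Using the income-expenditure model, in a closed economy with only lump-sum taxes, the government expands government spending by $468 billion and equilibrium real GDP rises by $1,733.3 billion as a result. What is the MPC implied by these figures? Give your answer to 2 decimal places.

0.73

Implied spending multiplier k = ΔY/ΔG = 1,733.3/468 ≈ 3.7036.
Since k = 1/(1 − MPC), MPC = 1 − 1/k = 1 − ΔG/ΔY = 1 − 468/1,733.3 ≈ 0.73.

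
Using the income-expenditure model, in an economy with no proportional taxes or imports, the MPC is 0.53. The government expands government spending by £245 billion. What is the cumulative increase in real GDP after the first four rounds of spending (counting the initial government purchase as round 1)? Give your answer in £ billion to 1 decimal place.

Round 1 adds ΔG = £245 billion; each later round is MPC = 0.53 times the previous.
After 4 rounds: 245 + 129.85 + 68.8205 + 36.474865 = ΔG·(1 − c^4)/(1 − c) = 245 × (1 − 0.07890481)/0.47 ≈ £480.1 billion.

£480.1 billion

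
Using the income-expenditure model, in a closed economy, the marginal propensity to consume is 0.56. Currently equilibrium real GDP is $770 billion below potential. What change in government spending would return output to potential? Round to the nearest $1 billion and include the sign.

Spending multiplier = 1/(1 − MPC) = 1/(1 − 0.56) = 1/0.44 ≈ 2.273.
Need ΔY = +$770 billion, so ΔG = ΔY/k = (+$770 billion) × 0.44 ≈ +$339 billion.
The government should increase government spending by $339 billion.

+$339 billion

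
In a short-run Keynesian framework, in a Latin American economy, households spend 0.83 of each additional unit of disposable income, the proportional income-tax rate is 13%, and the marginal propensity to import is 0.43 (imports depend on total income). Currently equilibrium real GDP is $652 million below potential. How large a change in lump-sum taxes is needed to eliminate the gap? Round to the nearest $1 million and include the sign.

Spending multiplier = 1/(1 − c(1−t) + m) = 1/(1 − 0.83×0.87 + 0.43) = 1/0.7079 ≈ 1.413.
Tax multiplier = −c·k = −0.83/0.7079 ≈ −1.172. Need ΔY = +$652 million, so ΔT = ΔY/(−c·k) = −(+$652 million) × 0.7079 / 0.83 ≈ −$556 million.
The government should cut lump-sum taxes by $556 million.

−$556 million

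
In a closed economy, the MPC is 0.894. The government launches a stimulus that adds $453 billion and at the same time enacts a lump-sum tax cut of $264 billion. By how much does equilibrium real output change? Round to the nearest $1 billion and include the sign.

Expenditure multiplier = 1/(1 − MPC) = 1/(1 − 0.894) = 1/0.106 ≈ 9.434.
ΔG contributes k·ΔG = (+$453 billion) / 0.106 ≈ +$4,273.6 billion.
ΔT of −$264 billion changes first-round spending by −c·ΔT = +$236.016 billion, contributing k·(−c·ΔT) = (+$236.016 billion) / 0.106 ≈ +$2,226.6 billion.
Net ΔY = k(ΔG − c·ΔT) = (+$689.016 billion) / 0.106 ≈ +$6,500 billion.

+$6,500 billion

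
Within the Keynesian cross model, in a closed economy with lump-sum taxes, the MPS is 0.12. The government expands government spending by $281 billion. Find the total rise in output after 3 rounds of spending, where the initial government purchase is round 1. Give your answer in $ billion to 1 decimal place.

MPC = 1 − MPS = 1 − 0.12 = 0.88.
Round 1 adds ΔG = $281 billion; each later round is MPC = 0.88 times the previous.
After 3 rounds: 281 + 247.28 + 217.6064 = ΔG·(1 − c^3)/(1 − c) = 281 × (1 − 0.681472)/0.12 ≈ $745.9 billion.

$745.9 billion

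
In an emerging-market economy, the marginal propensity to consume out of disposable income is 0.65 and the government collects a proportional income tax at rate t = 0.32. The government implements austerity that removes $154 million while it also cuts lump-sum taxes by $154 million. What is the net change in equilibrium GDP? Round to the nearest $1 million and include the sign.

−$97 million

Expenditure multiplier = 1/(1 − c(1−t)) = 1/(1 − 0.65×0.68) = 1/0.558 ≈ 1.792.
ΔG contributes k·ΔG = (−$154 million) / 0.558 ≈ −$276 million.
ΔT of −$154 million changes first-round spending by −c·ΔT = +$100.1 million, contributing k·(−c·ΔT) = (+$100.1 million) / 0.558 ≈ +$179.4 million.
Net ΔY = k(ΔG − c·ΔT) = (−$53.9 million) / 0.558 ≈ −$97 million.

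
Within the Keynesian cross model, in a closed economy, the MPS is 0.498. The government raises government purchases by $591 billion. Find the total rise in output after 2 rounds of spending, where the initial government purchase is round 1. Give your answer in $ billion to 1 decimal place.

$887.7 billion

MPC = 1 − MPS = 1 − 0.498 = 0.502.
Round 1 adds ΔG = $591 billion; each later round is MPC = 0.502 times the previous.
After 2 rounds: 591 + 296.682 = ΔG·(1 − c^2)/(1 − c) = 591 × (1 − 0.252004)/0.498 ≈ $887.7 billion.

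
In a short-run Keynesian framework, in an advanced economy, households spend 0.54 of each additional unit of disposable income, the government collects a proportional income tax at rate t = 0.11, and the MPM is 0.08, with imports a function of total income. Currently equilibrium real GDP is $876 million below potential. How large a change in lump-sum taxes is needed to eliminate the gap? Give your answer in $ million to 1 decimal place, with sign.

Spending multiplier = 1/(1 − c(1−t) + m) = 1/(1 − 0.54×0.89 + 0.08) = 1/0.5994 ≈ 1.668.
Tax multiplier = −c·k = −0.54/0.5994 ≈ −0.901. Need ΔY = +$876 million, so ΔT = ΔY/(−c·k) = −(+$876 million) × 0.5994 / 0.54 ≈ −$972.4 million.
The government should cut lump-sum taxes by $972.4 million.

−$972.4 million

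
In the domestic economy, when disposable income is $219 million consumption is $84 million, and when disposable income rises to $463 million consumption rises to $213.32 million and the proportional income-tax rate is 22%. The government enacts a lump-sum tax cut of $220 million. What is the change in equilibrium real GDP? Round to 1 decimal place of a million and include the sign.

+$198.8 million

MPC = ΔC/ΔYd = (213.32 − 84)/(463 − 219) = 129.32/244 = 0.53.
A lump-sum tax change of −$220 million shifts disposable income by +$220 million; first-round consumption changes by −c × ΔT = −0.53 × (−$220 million) = +$116.6 million.
Expenditure multiplier = 1/(1 − c(1−t)) = 1/(1 − 0.53×0.78) = 1/0.5866 ≈ 1.705.
The tax multiplier is −c × k ≈ −0.904, so ΔY = k × (−c·ΔT) = (+$116.6 million) / 0.5866 ≈ +$198.8 million.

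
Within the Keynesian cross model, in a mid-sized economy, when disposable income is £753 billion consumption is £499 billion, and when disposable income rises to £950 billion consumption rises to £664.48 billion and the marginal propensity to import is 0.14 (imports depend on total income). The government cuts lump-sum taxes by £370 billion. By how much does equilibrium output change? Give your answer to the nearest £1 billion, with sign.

MPC = ΔC/ΔYd = (664.48 − 499)/(950 − 753) = 165.48/197 = 0.84.
A lump-sum tax change of −£370 billion shifts disposable income by +£370 billion; first-round consumption changes by −c × ΔT = −0.84 × (−£370 billion) = +£310.8 billion.
Expenditure multiplier = 1/(1 − c + m) = 1/(1 − 0.84 + 0.14) = 1/0.3 ≈ 3.333.
The tax multiplier is −c × k = −2.8, so ΔY = k × (−c·ΔT) = (+£310.8 billion) / 0.3 = +£1,036 billion.

+£1,036 billion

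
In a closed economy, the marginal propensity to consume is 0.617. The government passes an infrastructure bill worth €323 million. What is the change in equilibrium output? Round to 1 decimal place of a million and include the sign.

+€843.3 million

Government-spending multiplier = 1/(1 − MPC) = 1/(1 − 0.617) = 1/0.383 ≈ 2.611.
ΔY = k × ΔG = (+€323 million) / 0.383 ≈ +€843.3 million.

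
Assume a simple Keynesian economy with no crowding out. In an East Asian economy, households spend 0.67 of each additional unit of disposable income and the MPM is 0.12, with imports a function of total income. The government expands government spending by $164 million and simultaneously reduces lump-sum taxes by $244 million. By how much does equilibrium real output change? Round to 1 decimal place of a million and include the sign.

+$727.7 million

Expenditure multiplier = 1/(1 − c + m) = 1/(1 − 0.67 + 0.12) = 1/0.45 ≈ 2.222.
ΔG contributes k·ΔG = (+$164 million) / 0.45 ≈ +$364.4 million.
ΔT of −$244 million changes first-round spending by −c·ΔT = +$163.48 million, contributing k·(−c·ΔT) = (+$163.48 million) / 0.45 ≈ +$363.3 million.
Net ΔY = k(ΔG − c·ΔT) = (+$327.48 million) / 0.45 ≈ +$727.7 million.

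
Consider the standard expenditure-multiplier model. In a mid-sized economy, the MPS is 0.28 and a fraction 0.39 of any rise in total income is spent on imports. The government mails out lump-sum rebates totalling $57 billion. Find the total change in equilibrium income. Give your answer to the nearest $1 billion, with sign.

MPC = 1 − MPS = 1 − 0.28 = 0.72.
A lump-sum tax change of −$57 billion shifts disposable income by +$57 billion; first-round consumption changes by −c × ΔT = −0.72 × (−$57 billion) = +$41.04 billion.
Expenditure multiplier = 1/(1 − c + m) = 1/(1 − 0.72 + 0.39) = 1/0.67 ≈ 1.493.
The tax multiplier is −c × k ≈ −1.075, so ΔY = k × (−c·ΔT) = (+$41.04 billion) / 0.67 ≈ +$61 billion.

+$61 billion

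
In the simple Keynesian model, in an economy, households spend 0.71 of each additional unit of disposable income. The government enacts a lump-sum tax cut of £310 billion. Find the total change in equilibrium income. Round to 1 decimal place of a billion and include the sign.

A lump-sum tax change of −£310 billion shifts disposable income by +£310 billion; first-round consumption changes by −c × ΔT = −0.71 × (−£310 billion) = +£220.1 billion.
Expenditure multiplier = 1/(1 − MPC) = 1/(1 − 0.71) = 1/0.29 ≈ 3.448.
The tax multiplier is −c × k ≈ −2.448, so ΔY = k × (−c·ΔT) = (+£220.1 billion) / 0.29 ≈ +£759 billion.

+£759.0 billion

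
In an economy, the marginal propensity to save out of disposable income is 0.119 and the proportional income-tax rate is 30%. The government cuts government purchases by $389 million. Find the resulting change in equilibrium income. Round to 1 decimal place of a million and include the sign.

MPC = 1 − MPS = 1 − 0.119 = 0.881.
Government-spending multiplier = 1/(1 − c(1−t)) = 1/(1 − 0.881×0.7) = 1/0.3833 ≈ 2.609.
ΔY = k × ΔG = (−$389 million) / 0.3833 ≈ −$1,014.9 million.

−$1,014.9 million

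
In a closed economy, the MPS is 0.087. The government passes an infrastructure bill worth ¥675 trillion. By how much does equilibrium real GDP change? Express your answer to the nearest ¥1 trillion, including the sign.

+¥7,759 trillion

MPC = 1 − MPS = 1 − 0.087 = 0.913.
Spending multiplier = 1/(1 − MPC) = 1/(1 − 0.913) = 1/0.087 ≈ 11.494.
ΔY = k × ΔG = (+¥675 trillion) / 0.087 ≈ +¥7,759 trillion.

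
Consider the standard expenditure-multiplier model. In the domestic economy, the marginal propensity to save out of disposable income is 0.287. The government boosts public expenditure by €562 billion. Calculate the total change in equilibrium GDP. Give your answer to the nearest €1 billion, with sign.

MPC = 1 − MPS = 1 − 0.287 = 0.713.
Government-spending multiplier = 1/(1 − MPC) = 1/(1 − 0.713) = 1/0.287 ≈ 3.484.
ΔY = k × ΔG = (+€562 billion) / 0.287 ≈ +€1,958 billion.

+€1,958 billion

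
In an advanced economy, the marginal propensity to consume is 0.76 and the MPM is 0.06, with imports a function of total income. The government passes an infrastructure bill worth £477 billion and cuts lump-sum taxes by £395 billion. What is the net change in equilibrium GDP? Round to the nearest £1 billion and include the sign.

+£2,591 billion

Expenditure multiplier = 1/(1 − c + m) = 1/(1 − 0.76 + 0.06) = 1/0.3 ≈ 3.333.
ΔG contributes k·ΔG = (+£477 billion) / 0.3 = +£1,590 billion.
ΔT of −£395 billion changes first-round spending by −c·ΔT = +£300.2 billion, contributing k·(−c·ΔT) = (+£300.2 billion) / 0.3 ≈ +£1,000.7 billion.
Net ΔY = k(ΔG − c·ΔT) = (+£777.2 billion) / 0.3 ≈ +£2,591 billion.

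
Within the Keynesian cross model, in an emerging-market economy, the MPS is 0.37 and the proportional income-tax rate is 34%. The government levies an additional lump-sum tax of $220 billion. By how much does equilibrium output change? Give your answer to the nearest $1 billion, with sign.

MPC = 1 − MPS = 1 − 0.37 = 0.63.
A lump-sum tax change of +$220 billion shifts disposable income by −$220 billion; first-round consumption changes by −c × ΔT = −0.63 × (+$220 billion) = −$138.6 billion.
Expenditure multiplier = 1/(1 − c(1−t)) = 1/(1 − 0.63×0.66) = 1/0.5842 ≈ 1.712.
The tax multiplier is −c × k ≈ −1.078, so ΔY = k × (−c·ΔT) = (−$138.6 billion) / 0.5842 ≈ −$237 billion.

−$237 billion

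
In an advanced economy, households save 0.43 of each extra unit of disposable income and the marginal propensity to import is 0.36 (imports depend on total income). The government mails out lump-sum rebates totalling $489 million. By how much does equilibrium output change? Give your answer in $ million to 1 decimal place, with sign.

+$352.8 million

MPC = 1 − MPS = 1 − 0.43 = 0.57.
A lump-sum tax change of −$489 million shifts disposable income by +$489 million; first-round consumption changes by −c × ΔT = −0.57 × (−$489 million) = +$278.73 million.
Expenditure multiplier = 1/(1 − c + m) = 1/(1 − 0.57 + 0.36) = 1/0.79 ≈ 1.266.
The tax multiplier is −c × k ≈ −0.722, so ΔY = k × (−c·ΔT) = (+$278.73 million) / 0.79 ≈ +$352.8 million.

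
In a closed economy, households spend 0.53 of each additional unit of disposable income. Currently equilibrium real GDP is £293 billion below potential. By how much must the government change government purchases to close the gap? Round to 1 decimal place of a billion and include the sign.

Spending multiplier = 1/(1 − MPC) = 1/(1 − 0.53) = 1/0.47 ≈ 2.128.
Need ΔY = +£293 billion, so ΔG = ΔY/k = (+£293 billion) × 0.47 ≈ +£137.7 billion.
The government should increase government purchases by £137.7 billion.

+£137.7 billion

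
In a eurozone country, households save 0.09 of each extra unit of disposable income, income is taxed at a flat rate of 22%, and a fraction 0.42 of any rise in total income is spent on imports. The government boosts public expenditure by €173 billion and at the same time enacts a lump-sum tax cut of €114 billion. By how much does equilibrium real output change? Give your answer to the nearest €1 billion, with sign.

+€390 billion

MPC = 1 − MPS = 1 − 0.09 = 0.91.
Expenditure multiplier = 1/(1 − c(1−t) + m) = 1/(1 − 0.91×0.78 + 0.42) = 1/0.7102 ≈ 1.408.
ΔG contributes k·ΔG = (+€173 billion) / 0.7102 ≈ +€243.6 billion.
ΔT of −€114 billion changes first-round spending by −c·ΔT = +€103.74 billion, contributing k·(−c·ΔT) = (+€103.74 billion) / 0.7102 ≈ +€146.1 billion.
Net ΔY = k(ΔG − c·ΔT) = (+€276.74 billion) / 0.7102 ≈ +€390 billion.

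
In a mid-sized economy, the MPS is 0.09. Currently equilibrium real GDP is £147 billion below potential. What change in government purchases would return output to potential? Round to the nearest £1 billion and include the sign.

MPC = 1 − MPS = 1 − 0.09 = 0.91.
Spending multiplier = 1/(1 − MPC) = 1/(1 − 0.91) = 1/0.09 ≈ 11.111.
Need ΔY = +£147 billion, so ΔG = ΔY/k = (+£147 billion) × 0.09 ≈ +£13 billion.
The government should increase government purchases by £13 billion.

+£13 billion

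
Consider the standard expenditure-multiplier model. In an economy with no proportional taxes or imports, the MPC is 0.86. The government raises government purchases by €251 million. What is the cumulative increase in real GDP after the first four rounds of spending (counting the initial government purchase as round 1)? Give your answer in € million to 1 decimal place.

Round 1 adds ΔG = €251 million; each later round is MPC = 0.86 times the previous.
After 4 rounds: 251 + 215.86 + 185.6396 + 159.650056 = ΔG·(1 − c^4)/(1 − c) = 251 × (1 − 0.54700816)/0.14 ≈ €812.1 million.

€812.1 million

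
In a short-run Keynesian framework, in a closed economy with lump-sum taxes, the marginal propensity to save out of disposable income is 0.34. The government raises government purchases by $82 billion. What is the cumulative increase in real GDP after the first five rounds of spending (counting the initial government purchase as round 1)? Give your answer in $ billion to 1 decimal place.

$211.0 billion

MPC = 1 − MPS = 1 − 0.34 = 0.66.
Round 1 adds ΔG = $82 billion; each later round is MPC = 0.66 times the previous.
After 5 rounds: 82 + 54.12 + 35.7192 + 23.574672 + 15.55928352 = ΔG·(1 − c^5)/(1 − c) = 82 × (1 − 0.1252332576)/0.34 ≈ $211 billion.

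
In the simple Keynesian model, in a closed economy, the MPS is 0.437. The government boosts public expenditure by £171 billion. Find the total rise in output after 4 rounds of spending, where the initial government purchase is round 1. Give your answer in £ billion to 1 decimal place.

£352.0 billion

MPC = 1 − MPS = 1 − 0.437 = 0.563.
Round 1 adds ΔG = £171 billion; each later round is MPC = 0.563 times the previous.
After 4 rounds: 171 + 96.273 + 54.201699 + 30.515556537 = ΔG·(1 − c^4)/(1 − c) = 171 × (1 − 0.100469346961)/0.437 ≈ £352 billion.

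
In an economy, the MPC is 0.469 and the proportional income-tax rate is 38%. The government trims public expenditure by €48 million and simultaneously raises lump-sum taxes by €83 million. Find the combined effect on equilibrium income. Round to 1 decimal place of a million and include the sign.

Expenditure multiplier = 1/(1 − c(1−t)) = 1/(1 − 0.469×0.62) = 1/0.70922 ≈ 1.41.
ΔG contributes k·ΔG = (−€48 million) / 0.70922 ≈ −€67.7 million.
ΔT of +€83 million changes first-round spending by −c·ΔT = −€38.927 million, contributing k·(−c·ΔT) = (−€38.927 million) / 0.70922 ≈ −€54.9 million.
Net ΔY = k(ΔG − c·ΔT) = (−€86.927 million) / 0.70922 ≈ −€122.6 million.

−€122.6 million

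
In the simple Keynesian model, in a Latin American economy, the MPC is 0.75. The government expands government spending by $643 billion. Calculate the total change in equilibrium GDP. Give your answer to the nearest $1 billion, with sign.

+$2,572 billion

Government-spending multiplier = 1/(1 − MPC) = 1/(1 − 0.75) = 1/0.25 = 4.
ΔY = k × ΔG = (+$643 billion) / 0.25 = +$2,572 billion.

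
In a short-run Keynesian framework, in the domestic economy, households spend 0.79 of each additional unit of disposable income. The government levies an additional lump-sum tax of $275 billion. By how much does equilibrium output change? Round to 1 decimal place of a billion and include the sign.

A lump-sum tax change of +$275 billion shifts disposable income by −$275 billion; first-round consumption changes by −c × ΔT = −0.79 × (+$275 billion) = −$217.25 billion.
Expenditure multiplier = 1/(1 − MPC) = 1/(1 − 0.79) = 1/0.21 ≈ 4.762.
The tax multiplier is −c × k ≈ −3.762, so ΔY = k × (−c·ΔT) = (−$217.25 billion) / 0.21 ≈ −$1,034.5 billion.

−$1,034.5 billion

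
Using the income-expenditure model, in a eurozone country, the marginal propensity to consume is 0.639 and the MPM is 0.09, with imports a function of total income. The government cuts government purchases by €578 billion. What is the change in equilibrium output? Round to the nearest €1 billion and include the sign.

Spending multiplier = 1/(1 − c + m) = 1/(1 − 0.639 + 0.09) = 1/0.451 ≈ 2.217.
ΔY = k × ΔG = (−€578 billion) / 0.451 ≈ −€1,282 billion.

−€1,282 billion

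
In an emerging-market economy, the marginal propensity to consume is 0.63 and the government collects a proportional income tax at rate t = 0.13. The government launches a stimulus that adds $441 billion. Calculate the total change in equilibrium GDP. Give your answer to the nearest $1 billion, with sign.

+$976 billion

Expenditure multiplier = 1/(1 − c(1−t)) = 1/(1 − 0.63×0.87) = 1/0.4519 ≈ 2.213.
ΔY = k × ΔG = (+$441 billion) / 0.4519 ≈ +$976 billion.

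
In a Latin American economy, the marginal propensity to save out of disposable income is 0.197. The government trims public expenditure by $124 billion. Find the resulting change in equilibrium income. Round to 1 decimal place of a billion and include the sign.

MPC = 1 − MPS = 1 − 0.197 = 0.803.
Spending multiplier = 1/(1 − MPC) = 1/(1 − 0.803) = 1/0.197 ≈ 5.076.
ΔY = k × ΔG = (−$124 billion) / 0.197 ≈ −$629.4 billion.

−$629.4 billion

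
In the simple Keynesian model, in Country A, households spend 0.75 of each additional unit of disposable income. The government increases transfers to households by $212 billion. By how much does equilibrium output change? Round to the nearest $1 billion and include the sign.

+$636 billion

The transfer change shifts disposable income by +$212 billion, so first-round consumption changes by c·ΔTR = 0.75 × (+$212 billion) = +$159 billion.
Expenditure multiplier = 1/(1 − MPC) = 1/(1 − 0.75) = 1/0.25 = 4.
The transfer multiplier is c × k = 3, so ΔY = k × (c·ΔTR) = (+$159 billion) / 0.25 = +$636 billion.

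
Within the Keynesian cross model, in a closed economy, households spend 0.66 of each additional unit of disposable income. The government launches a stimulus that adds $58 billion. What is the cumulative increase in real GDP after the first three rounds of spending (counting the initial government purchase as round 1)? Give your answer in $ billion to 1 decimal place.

$121.5 billion

Round 1 adds ΔG = $58 billion; each later round is MPC = 0.66 times the previous.
After 3 rounds: 58 + 38.28 + 25.2648 = ΔG·(1 − c^3)/(1 − c) = 58 × (1 − 0.287496)/0.34 ≈ $121.5 billion.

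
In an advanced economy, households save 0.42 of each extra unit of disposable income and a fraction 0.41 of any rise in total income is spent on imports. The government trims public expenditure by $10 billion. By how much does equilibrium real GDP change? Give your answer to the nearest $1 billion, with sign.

−$12 billion

MPC = 1 − MPS = 1 − 0.42 = 0.58.
Expenditure multiplier = 1/(1 − c + m) = 1/(1 − 0.58 + 0.41) = 1/0.83 ≈ 1.205.
ΔY = k × ΔG = (−$10 billion) / 0.83 ≈ −$12 billion.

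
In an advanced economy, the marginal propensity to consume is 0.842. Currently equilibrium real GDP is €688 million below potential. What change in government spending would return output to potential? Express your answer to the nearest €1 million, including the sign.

Spending multiplier = 1/(1 − MPC) = 1/(1 − 0.842) = 1/0.158 ≈ 6.329.
Need ΔY = +€688 million, so ΔG = ΔY/k = (+€688 million) × 0.158 ≈ +€109 million.
The government should increase government spending by €109 million.

+€109 million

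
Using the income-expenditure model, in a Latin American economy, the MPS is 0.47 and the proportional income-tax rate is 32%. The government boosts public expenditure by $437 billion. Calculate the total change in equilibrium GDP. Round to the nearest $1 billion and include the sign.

MPC = 1 − MPS = 1 − 0.47 = 0.53.
Expenditure multiplier = 1/(1 − c(1−t)) = 1/(1 − 0.53×0.68) = 1/0.6396 ≈ 1.563.
ΔY = k × ΔG = (+$437 billion) / 0.6396 ≈ +$683 billion.

+$683 billion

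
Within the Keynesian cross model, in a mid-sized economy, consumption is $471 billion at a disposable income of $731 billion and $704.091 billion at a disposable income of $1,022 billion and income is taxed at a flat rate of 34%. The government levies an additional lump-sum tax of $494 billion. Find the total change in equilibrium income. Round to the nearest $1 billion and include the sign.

−$840 billion

MPC = ΔC/ΔYd = (704.091 − 471)/(1,022 − 731) = 233.091/291 = 0.801.
A lump-sum tax change of +$494 billion shifts disposable income by −$494 billion; first-round consumption changes by −c × ΔT = −0.801 × (+$494 billion) = −$395.694 billion.
Expenditure multiplier = 1/(1 − c(1−t)) = 1/(1 − 0.801×0.66) = 1/0.47134 ≈ 2.122.
The tax multiplier is −c × k ≈ −1.699, so ΔY = k × (−c·ΔT) = (−$395.694 billion) / 0.47134 ≈ −$840 billion.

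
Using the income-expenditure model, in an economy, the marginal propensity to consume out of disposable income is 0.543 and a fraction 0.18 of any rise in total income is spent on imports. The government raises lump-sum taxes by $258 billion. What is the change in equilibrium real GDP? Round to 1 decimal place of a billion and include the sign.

−$219.9 billion

A lump-sum tax change of +$258 billion shifts disposable income by −$258 billion; first-round consumption changes by −c × ΔT = −0.543 × (+$258 billion) = −$140.094 billion.
Expenditure multiplier = 1/(1 − c + m) = 1/(1 − 0.543 + 0.18) = 1/0.637 ≈ 1.57.
The tax multiplier is −c × k ≈ −0.852, so ΔY = k × (−c·ΔT) = (−$140.094 billion) / 0.637 ≈ −$219.9 billion.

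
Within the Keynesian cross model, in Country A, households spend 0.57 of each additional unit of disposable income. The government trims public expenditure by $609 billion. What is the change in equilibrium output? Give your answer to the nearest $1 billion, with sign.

−$1,416 billion

Spending multiplier = 1/(1 − MPC) = 1/(1 − 0.57) = 1/0.43 ≈ 2.326.
ΔY = k × ΔG = (−$609 billion) / 0.43 ≈ −$1,416 billion.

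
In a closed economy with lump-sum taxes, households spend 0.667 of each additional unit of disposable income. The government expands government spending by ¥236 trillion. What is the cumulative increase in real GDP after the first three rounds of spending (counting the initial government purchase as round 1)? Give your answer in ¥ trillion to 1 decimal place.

Round 1 adds ΔG = ¥236 trillion; each later round is MPC = 0.667 times the previous.
After 3 rounds: 236 + 157.412 + 104.993804 = ΔG·(1 − c^3)/(1 − c) = 236 × (1 − 0.296740963)/0.333 ≈ ¥498.4 trillion.

¥498.4 trillion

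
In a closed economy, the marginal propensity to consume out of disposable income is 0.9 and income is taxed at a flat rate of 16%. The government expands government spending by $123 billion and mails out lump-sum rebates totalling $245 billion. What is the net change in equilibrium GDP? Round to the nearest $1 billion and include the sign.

Expenditure multiplier = 1/(1 − c(1−t)) = 1/(1 − 0.9×0.84) = 1/0.244 ≈ 4.098.
ΔG contributes k·ΔG = (+$123 billion) / 0.244 ≈ +$504.1 billion.
ΔT of −$245 billion changes first-round spending by −c·ΔT = +$220.5 billion, contributing k·(−c·ΔT) = (+$220.5 billion) / 0.244 ≈ +$903.7 billion.
Net ΔY = k(ΔG − c·ΔT) = (+$343.5 billion) / 0.244 ≈ +$1,408 billion.

+$1,408 billion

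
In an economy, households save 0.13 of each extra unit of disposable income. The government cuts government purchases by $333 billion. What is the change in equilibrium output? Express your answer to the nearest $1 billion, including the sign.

MPC = 1 − MPS = 1 − 0.13 = 0.87.
Government-spending multiplier = 1/(1 − MPC) = 1/(1 − 0.87) = 1/0.13 ≈ 7.692.
ΔY = k × ΔG = (−$333 billion) / 0.13 ≈ −$2,562 billion.

−$2,562 billion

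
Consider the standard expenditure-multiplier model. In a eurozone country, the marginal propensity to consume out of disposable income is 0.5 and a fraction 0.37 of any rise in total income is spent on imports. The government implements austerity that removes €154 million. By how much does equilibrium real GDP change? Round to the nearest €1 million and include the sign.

−€177 million

Government-spending multiplier = 1/(1 − c + m) = 1/(1 − 0.5 + 0.37) = 1/0.87 ≈ 1.149.
ΔY = k × ΔG = (−€154 million) / 0.87 ≈ −€177 million.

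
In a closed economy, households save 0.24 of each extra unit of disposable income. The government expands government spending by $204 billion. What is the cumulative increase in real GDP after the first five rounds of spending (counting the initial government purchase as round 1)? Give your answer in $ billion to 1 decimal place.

MPC = 1 − MPS = 1 − 0.24 = 0.76.
Round 1 adds ΔG = $204 billion; each later round is MPC = 0.76 times the previous.
After 5 rounds: 204 + 155.04 + 117.8304 + 89.551104 + 68.05883904 = ΔG·(1 − c^5)/(1 − c) = 204 × (1 − 0.2535525376)/0.24 ≈ $634.5 billion.

$634.5 billion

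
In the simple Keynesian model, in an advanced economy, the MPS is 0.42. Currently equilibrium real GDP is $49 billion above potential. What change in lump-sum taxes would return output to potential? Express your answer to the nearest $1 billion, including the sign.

MPC = 1 − MPS = 1 − 0.42 = 0.58.
Spending multiplier = 1/(1 − MPC) = 1/(1 − 0.58) = 1/0.42 ≈ 2.381.
Tax multiplier = −c·k = −0.58/0.42 ≈ −1.381. Need ΔY = −$49 billion, so ΔT = ΔY/(−c·k) = −(−$49 billion) × 0.42 / 0.58 ≈ +$35 billion.
The government should raise lump-sum taxes by $35 billion.

+$35 billion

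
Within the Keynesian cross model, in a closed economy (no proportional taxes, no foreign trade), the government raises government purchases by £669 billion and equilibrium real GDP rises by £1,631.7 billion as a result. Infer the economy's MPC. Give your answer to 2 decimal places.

Implied spending multiplier k = ΔY/ΔG = 1,631.7/669 ≈ 2.439.
Since k = 1/(1 − MPC), MPC = 1 − 1/k = 1 − ΔG/ΔY = 1 − 669/1,631.7 ≈ 0.59.

0.59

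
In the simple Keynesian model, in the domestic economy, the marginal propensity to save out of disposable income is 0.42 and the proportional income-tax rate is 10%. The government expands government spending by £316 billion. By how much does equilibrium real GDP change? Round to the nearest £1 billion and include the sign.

MPC = 1 − MPS = 1 − 0.42 = 0.58.
Spending multiplier = 1/(1 − c(1−t)) = 1/(1 − 0.58×0.9) = 1/0.478 ≈ 2.092.
ΔY = k × ΔG = (+£316 billion) / 0.478 ≈ +£661 billion.

+£661 billion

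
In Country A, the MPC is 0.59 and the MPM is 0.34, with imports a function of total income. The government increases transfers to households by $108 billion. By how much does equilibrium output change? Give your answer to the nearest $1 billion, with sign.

+$85 billion

The transfer change shifts disposable income by +$108 billion, so first-round consumption changes by c·ΔTR = 0.59 × (+$108 billion) = +$63.72 billion.
Expenditure multiplier = 1/(1 − c + m) = 1/(1 − 0.59 + 0.34) = 1/0.75 ≈ 1.333.
The transfer multiplier is c × k ≈ 0.787, so ΔY = k × (c·ΔTR) = (+$63.72 billion) / 0.75 ≈ +$85 billion.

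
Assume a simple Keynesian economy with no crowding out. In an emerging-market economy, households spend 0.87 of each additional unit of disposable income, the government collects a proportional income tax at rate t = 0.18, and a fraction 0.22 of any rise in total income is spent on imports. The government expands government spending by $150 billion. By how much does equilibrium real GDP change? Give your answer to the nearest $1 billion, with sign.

+$296 billion

Expenditure multiplier = 1/(1 − c(1−t) + m) = 1/(1 − 0.87×0.82 + 0.22) = 1/0.5066 ≈ 1.974.
ΔY = k × ΔG = (+$150 billion) / 0.5066 ≈ +$296 billion.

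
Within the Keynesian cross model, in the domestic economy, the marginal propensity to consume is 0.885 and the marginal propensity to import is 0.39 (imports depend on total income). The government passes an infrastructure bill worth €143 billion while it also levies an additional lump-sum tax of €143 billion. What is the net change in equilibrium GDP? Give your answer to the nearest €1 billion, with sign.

Expenditure multiplier = 1/(1 − c + m) = 1/(1 − 0.885 + 0.39) = 1/0.505 ≈ 1.98.
ΔG contributes k·ΔG = (+€143 billion) / 0.505 ≈ +€283.2 billion.
ΔT of +€143 billion changes first-round spending by −c·ΔT = −€126.555 billion, contributing k·(−c·ΔT) = (−€126.555 billion) / 0.505 ≈ −€250.6 billion.
Net ΔY = k(ΔG − c·ΔT) = (+€16.445 billion) / 0.505 ≈ +€33 billion.

+€33 billion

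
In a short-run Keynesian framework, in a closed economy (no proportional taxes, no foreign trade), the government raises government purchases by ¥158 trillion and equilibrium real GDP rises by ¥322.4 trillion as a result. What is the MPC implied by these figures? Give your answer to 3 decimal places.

Implied spending multiplier k = ΔY/ΔG = 322.4/158 ≈ 2.0405.
Since k = 1/(1 − MPC), MPC = 1 − 1/k = 1 − ΔG/ΔY = 1 − 158/322.4 ≈ 0.510.

0.510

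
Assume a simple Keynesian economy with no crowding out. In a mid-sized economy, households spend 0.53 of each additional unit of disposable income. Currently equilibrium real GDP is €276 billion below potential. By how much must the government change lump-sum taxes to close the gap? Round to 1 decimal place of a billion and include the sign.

−€244.8 billion

Spending multiplier = 1/(1 − MPC) = 1/(1 − 0.53) = 1/0.47 ≈ 2.128.
Tax multiplier = −c·k = −0.53/0.47 ≈ −1.128. Need ΔY = +€276 billion, so ΔT = ΔY/(−c·k) = −(+€276 billion) × 0.47 / 0.53 ≈ −€244.8 billion.
The government should cut lump-sum taxes by €244.8 billion.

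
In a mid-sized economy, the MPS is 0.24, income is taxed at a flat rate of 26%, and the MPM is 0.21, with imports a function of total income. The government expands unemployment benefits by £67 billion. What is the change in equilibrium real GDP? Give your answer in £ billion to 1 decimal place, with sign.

MPC = 1 − MPS = 1 − 0.24 = 0.76.
The transfer change shifts disposable income by +£67 billion, so first-round consumption changes by c·ΔTR = 0.76 × (+£67 billion) = +£50.92 billion.
Expenditure multiplier = 1/(1 − c(1−t) + m) = 1/(1 − 0.76×0.74 + 0.21) = 1/0.6476 ≈ 1.544.
The transfer multiplier is c × k ≈ 1.174, so ΔY = k × (c·ΔTR) = (+£50.92 billion) / 0.6476 ≈ +£78.6 billion.

+£78.6 billion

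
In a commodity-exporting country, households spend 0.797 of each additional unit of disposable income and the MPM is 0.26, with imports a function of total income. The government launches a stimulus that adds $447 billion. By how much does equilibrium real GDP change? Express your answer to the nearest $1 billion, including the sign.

+$965 billion

Expenditure multiplier = 1/(1 − c + m) = 1/(1 − 0.797 + 0.26) = 1/0.463 ≈ 2.16.
ΔY = k × ΔG = (+$447 billion) / 0.463 ≈ +$965 billion.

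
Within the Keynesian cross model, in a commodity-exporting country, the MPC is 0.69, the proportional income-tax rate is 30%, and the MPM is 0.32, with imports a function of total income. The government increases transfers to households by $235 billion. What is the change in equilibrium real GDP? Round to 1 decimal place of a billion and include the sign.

The transfer change shifts disposable income by +$235 billion, so first-round consumption changes by c·ΔTR = 0.69 × (+$235 billion) = +$162.15 billion.
Expenditure multiplier = 1/(1 − c(1−t) + m) = 1/(1 − 0.69×0.7 + 0.32) = 1/0.837 ≈ 1.195.
The transfer multiplier is c × k ≈ 0.824, so ΔY = k × (c·ΔTR) = (+$162.15 billion) / 0.837 ≈ +$193.7 billion.

+$193.7 billion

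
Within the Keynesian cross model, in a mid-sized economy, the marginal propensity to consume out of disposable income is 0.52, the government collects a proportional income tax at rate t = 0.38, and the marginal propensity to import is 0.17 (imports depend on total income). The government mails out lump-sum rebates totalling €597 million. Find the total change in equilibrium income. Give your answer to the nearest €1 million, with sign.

A lump-sum tax change of −€597 million shifts disposable income by +€597 million; first-round consumption changes by −c × ΔT = −0.52 × (−€597 million) = +€310.44 million.
Expenditure multiplier = 1/(1 − c(1−t) + m) = 1/(1 − 0.52×0.62 + 0.17) = 1/0.8476 ≈ 1.18.
The tax multiplier is −c × k ≈ −0.613, so ΔY = k × (−c·ΔT) = (+€310.44 million) / 0.8476 ≈ +€366 million.

+€366 million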